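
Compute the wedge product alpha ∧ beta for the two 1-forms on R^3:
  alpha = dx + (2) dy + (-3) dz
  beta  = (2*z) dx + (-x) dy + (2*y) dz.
alpha ∧ beta = (-x - 4*z) dx ∧ dy + (2*y + 6*z) dx ∧ dz + (-3*x + 4*y) dy ∧ dz

Distribute the wedge, using dx_i ∧ dx_j = -dx_j ∧ dx_i and dx_i ∧ dx_i = 0. For each pair (i, j) with i < j, the coefficient of dx_i ∧ dx_j in alpha ∧ beta is (alpha_i * beta_j - alpha_j * beta_i). Collecting: alpha ∧ beta = (-x - 4*z) dx ∧ dy + (2*y + 6*z) dx ∧ dz + (-3*x + 4*y) dy ∧ dz.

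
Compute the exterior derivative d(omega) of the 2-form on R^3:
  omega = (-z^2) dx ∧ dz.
d(omega) = 0

For a 2-form omega = sum_{i<j} g_{ij} dx_i ∧ dx_j, the exterior derivative is
  d(omega) = sum_{i<j} d(g_{ij}) ∧ dx_i ∧ dx_j = sum_{i<j, k} (∂g_{ij}/∂x_k) dx_k ∧ dx_i ∧ dx_j.
Expand each term, using dx_k ∧ dx_i ∧ dx_j = sgn(permutation) dx_{(a)} ∧ dx_{(b)} ∧ dx_{(c)} with (a < b < c) sorted:

Collecting like 3-forms: d(omega) = 0.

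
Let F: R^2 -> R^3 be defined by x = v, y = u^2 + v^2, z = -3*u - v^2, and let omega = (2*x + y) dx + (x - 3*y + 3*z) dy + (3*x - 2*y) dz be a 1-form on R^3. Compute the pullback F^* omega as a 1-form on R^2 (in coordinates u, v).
F^* omega = (-6*u^3 - 12*u^2 - 12*u*v^2 + 2*u*v + 6*v^2 - 9*v) du + (-2*u^2*v + u^2 - 18*u*v - 8*v^3 - 3*v^2 + 2*v) dv

Using F^*(f dg) = (f ∘ F) d(g ∘ F), substitute each coordinate x_i by F_i(u, v) in f_i, and replace dx_i by d F_i = (∂F_i/∂u) du + (∂F_i/∂v) dv.
  For the x component: f_1(F) = u^2 + v^2 + 2*v; d F_1 = (0) du + (1) dv
  For the y component: f_2(F) = -3*u^2 - 9*u - 6*v^2 + v; d F_2 = (2*u) du + (2*v) dv
  For the z component: f_3(F) = -2*u^2 - 2*v^2 + 3*v; d F_3 = (-3) du + (-2*v) dv
Combining and collecting du, dv coefficients:
  coeff of du: -6*u^3 - 12*u^2 - 12*u*v^2 + 2*u*v + 6*v^2 - 9*v
  coeff of dv: -2*u^2*v + u^2 - 18*u*v - 8*v^3 - 3*v^2 + 2*v
F^* omega = (-6*u^3 - 12*u^2 - 12*u*v^2 + 2*u*v + 6*v^2 - 9*v) du + (-2*u^2*v + u^2 - 18*u*v - 8*v^3 - 3*v^2 + 2*v) dv.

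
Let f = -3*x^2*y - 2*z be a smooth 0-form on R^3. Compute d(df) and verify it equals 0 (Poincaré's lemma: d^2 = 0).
d(df) = 0

Step 1: df = sum_i (∂f/∂x_i) dx_i = (-6*x*y) dx + (-3*x^2) dy + (-2) dz.
Step 2: Apply d again. Using the 1-form formula, the coefficient of dx ∧ dy in d(df) is ∂^2 f/∂x ∂y - ∂^2 f/∂y ∂x = (-6*x) - (-6*x) = 0 (equality of mixed partials for smooth f).
Similarly for dx ∧ dz and dy ∧ dz — all coefficients vanish. So d(df) = 0.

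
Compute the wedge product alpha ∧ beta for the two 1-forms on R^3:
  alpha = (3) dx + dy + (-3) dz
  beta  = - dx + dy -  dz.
alpha ∧ beta = (4) dx ∧ dy + (-6) dx ∧ dz + (2) dy ∧ dz

Distribute the wedge, using dx_i ∧ dx_j = -dx_j ∧ dx_i and dx_i ∧ dx_i = 0. For each pair (i, j) with i < j, the coefficient of dx_i ∧ dx_j in alpha ∧ beta is (alpha_i * beta_j - alpha_j * beta_i). Collecting: alpha ∧ beta = (4) dx ∧ dy + (-6) dx ∧ dz + (2) dy ∧ dz.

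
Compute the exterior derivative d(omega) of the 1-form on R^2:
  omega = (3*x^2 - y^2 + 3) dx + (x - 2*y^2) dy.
d(omega) = (2*y + 1) dx ∧ dy

For a 1-form omega = sum_i f_i dx_i, the exterior derivative is
  d(omega) = sum_{i < j} (∂f_j/∂x_i - ∂f_i/∂x_j) dx_i ∧ dx_j.
  coefficient of dx ∧ dy: ∂f_2/∂x - ∂f_1/∂y = ∂(x - 2*y^2)/∂x - ∂(3*x^2 - y^2 + 3)/∂y = 2*y + 1
Assembling: d(omega) = (2*y + 1) dx ∧ dy.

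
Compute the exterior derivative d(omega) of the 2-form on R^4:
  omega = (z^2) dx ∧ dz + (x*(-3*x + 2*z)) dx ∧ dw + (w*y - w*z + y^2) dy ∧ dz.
d(omega) = (-2*x) dx ∧ dz ∧ dw + (y - z) dy ∧ dz ∧ dw

For a 2-form omega = sum_{i<j} g_{ij} dx_i ∧ dx_j, the exterior derivative is
  d(omega) = sum_{i<j} d(g_{ij}) ∧ dx_i ∧ dx_j = sum_{i<j, k} (∂g_{ij}/∂x_k) dx_k ∧ dx_i ∧ dx_j.
Expand each term, using dx_k ∧ dx_i ∧ dx_j = sgn(permutation) dx_{(a)} ∧ dx_{(b)} ∧ dx_{(c)} with (a < b < c) sorted:
  d(x*(-3*x + 2*z)) includes (∂/∂z)(x*(-3*x + 2*z)) dz = (2*x) dz, which multiplied by dx ∧ dw gives (-2*x) dx ∧ dz ∧ dw
  d(w*y - w*z + y^2) includes (∂/∂w)(w*y - w*z + y^2) dw = (y - z) dw, which multiplied by dy ∧ dz gives (y - z) dy ∧ dz ∧ dw
Collecting like 3-forms: d(omega) = (-2*x) dx ∧ dz ∧ dw + (y - z) dy ∧ dz ∧ dw.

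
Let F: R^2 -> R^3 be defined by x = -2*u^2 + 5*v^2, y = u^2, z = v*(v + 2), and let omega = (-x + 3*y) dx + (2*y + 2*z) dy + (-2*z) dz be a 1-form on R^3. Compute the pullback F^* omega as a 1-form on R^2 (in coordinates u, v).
F^* omega = (8*u*(-2*u^2 + 3*v^2 + v)) du + (2*v*(25*u^2 - 27*v^2 - 6*v - 4)) dv

Using F^*(f dg) = (f ∘ F) d(g ∘ F), substitute each coordinate x_i by F_i(u, v) in f_i, and replace dx_i by d F_i = (∂F_i/∂u) du + (∂F_i/∂v) dv.
  For the x component: f_1(F) = 5*u^2 - 5*v^2; d F_1 = (-4*u) du + (10*v) dv
  For the y component: f_2(F) = 2*u^2 + 2*v^2 + 4*v; d F_2 = (2*u) du + (0) dv
  For the z component: f_3(F) = 2*v*(-v - 2); d F_3 = (0) du + (2*v + 2) dv
Combining and collecting du, dv coefficients:
  coeff of du: 8*u*(-2*u^2 + 3*v^2 + v)
  coeff of dv: 2*v*(25*u^2 - 27*v^2 - 6*v - 4)
F^* omega = (8*u*(-2*u^2 + 3*v^2 + v)) du + (2*v*(25*u^2 - 27*v^2 - 6*v - 4)) dv.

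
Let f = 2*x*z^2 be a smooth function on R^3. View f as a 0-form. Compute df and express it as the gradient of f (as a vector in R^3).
df = (2*z^2) dx + (0) dy + (4*x*z) dz; grad f = (2*z^2, 0, 4*x*z)

For a 0-form f, d f = (∂f/∂x) dx + (∂f/∂y) dy + (∂f/∂z) dz. The components of the vector representation are exactly the entries of grad f in Cartesian coordinates:
  ∂f/∂x = 2*z^2
  ∂f/∂y = 0
  ∂f/∂z = 4*x*z.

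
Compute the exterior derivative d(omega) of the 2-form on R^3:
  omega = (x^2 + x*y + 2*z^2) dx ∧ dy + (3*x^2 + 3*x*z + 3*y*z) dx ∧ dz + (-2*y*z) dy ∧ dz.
d(omega) = (z) dx ∧ dy ∧ dz

For a 2-form omega = sum_{i<j} g_{ij} dx_i ∧ dx_j, the exterior derivative is
  d(omega) = sum_{i<j} d(g_{ij}) ∧ dx_i ∧ dx_j = sum_{i<j, k} (∂g_{ij}/∂x_k) dx_k ∧ dx_i ∧ dx_j.
Expand each term, using dx_k ∧ dx_i ∧ dx_j = sgn(permutation) dx_{(a)} ∧ dx_{(b)} ∧ dx_{(c)} with (a < b < c) sorted:
  d(x^2 + x*y + 2*z^2) includes (∂/∂z)(x^2 + x*y + 2*z^2) dz = (4*z) dz, which multiplied by dx ∧ dy gives (4*z) dx ∧ dy ∧ dz
  d(3*x^2 + 3*x*z + 3*y*z) includes (∂/∂y)(3*x^2 + 3*x*z + 3*y*z) dy = (3*z) dy, which multiplied by dx ∧ dz gives (-3*z) dx ∧ dy ∧ dz
Collecting like 3-forms: d(omega) = (z) dx ∧ dy ∧ dz.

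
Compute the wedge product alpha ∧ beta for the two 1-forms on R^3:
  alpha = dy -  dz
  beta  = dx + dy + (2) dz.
alpha ∧ beta = (-1) dx ∧ dy + (3) dy ∧ dz + (1) dx ∧ dz

Distribute the wedge, using dx_i ∧ dx_j = -dx_j ∧ dx_i and dx_i ∧ dx_i = 0. For each pair (i, j) with i < j, the coefficient of dx_i ∧ dx_j in alpha ∧ beta is (alpha_i * beta_j - alpha_j * beta_i). Collecting: alpha ∧ beta = (-1) dx ∧ dy + (3) dy ∧ dz + (1) dx ∧ dz.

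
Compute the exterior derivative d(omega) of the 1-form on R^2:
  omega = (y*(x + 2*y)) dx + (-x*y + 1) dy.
d(omega) = (-x - 5*y) dx ∧ dy

For a 1-form omega = sum_i f_i dx_i, the exterior derivative is
  d(omega) = sum_{i < j} (∂f_j/∂x_i - ∂f_i/∂x_j) dx_i ∧ dx_j.
  coefficient of dx ∧ dy: ∂f_2/∂x - ∂f_1/∂y = ∂(-x*y + 1)/∂x - ∂(y*(x + 2*y))/∂y = -x - 5*y
Assembling: d(omega) = (-x - 5*y) dx ∧ dy.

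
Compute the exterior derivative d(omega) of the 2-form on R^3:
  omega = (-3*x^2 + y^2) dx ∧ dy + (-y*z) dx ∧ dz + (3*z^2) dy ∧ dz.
d(omega) = (z) dx ∧ dy ∧ dz

For a 2-form omega = sum_{i<j} g_{ij} dx_i ∧ dx_j, the exterior derivative is
  d(omega) = sum_{i<j} d(g_{ij}) ∧ dx_i ∧ dx_j = sum_{i<j, k} (∂g_{ij}/∂x_k) dx_k ∧ dx_i ∧ dx_j.
Expand each term, using dx_k ∧ dx_i ∧ dx_j = sgn(permutation) dx_{(a)} ∧ dx_{(b)} ∧ dx_{(c)} with (a < b < c) sorted:
  d(-y*z) includes (∂/∂y)(-y*z) dy = (-z) dy, which multiplied by dx ∧ dz gives (z) dx ∧ dy ∧ dz
Collecting like 3-forms: d(omega) = (z) dx ∧ dy ∧ dz.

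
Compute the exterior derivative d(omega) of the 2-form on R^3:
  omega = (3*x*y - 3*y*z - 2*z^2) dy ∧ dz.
d(omega) = (3*y) dx ∧ dy ∧ dz

For a 2-form omega = sum_{i<j} g_{ij} dx_i ∧ dx_j, the exterior derivative is
  d(omega) = sum_{i<j} d(g_{ij}) ∧ dx_i ∧ dx_j = sum_{i<j, k} (∂g_{ij}/∂x_k) dx_k ∧ dx_i ∧ dx_j.
Expand each term, using dx_k ∧ dx_i ∧ dx_j = sgn(permutation) dx_{(a)} ∧ dx_{(b)} ∧ dx_{(c)} with (a < b < c) sorted:
  d(3*x*y - 3*y*z - 2*z^2) includes (∂/∂x)(3*x*y - 3*y*z - 2*z^2) dx = (3*y) dx, which multiplied by dy ∧ dz gives (3*y) dx ∧ dy ∧ dz
Collecting like 3-forms: d(omega) = (3*y) dx ∧ dy ∧ dz.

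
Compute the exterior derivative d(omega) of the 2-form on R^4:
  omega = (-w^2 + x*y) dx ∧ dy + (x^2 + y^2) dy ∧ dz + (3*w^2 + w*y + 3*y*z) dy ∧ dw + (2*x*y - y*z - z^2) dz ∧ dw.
d(omega) = (-2*w) dx ∧ dy ∧ dw + (2*x) dx ∧ dy ∧ dz + (2*x - 3*y - z) dy ∧ dz ∧ dw + (2*y) dx ∧ dz ∧ dw

For a 2-form omega = sum_{i<j} g_{ij} dx_i ∧ dx_j, the exterior derivative is
  d(omega) = sum_{i<j} d(g_{ij}) ∧ dx_i ∧ dx_j = sum_{i<j, k} (∂g_{ij}/∂x_k) dx_k ∧ dx_i ∧ dx_j.
Expand each term, using dx_k ∧ dx_i ∧ dx_j = sgn(permutation) dx_{(a)} ∧ dx_{(b)} ∧ dx_{(c)} with (a < b < c) sorted:
  d(-w^2 + x*y) includes (∂/∂w)(-w^2 + x*y) dw = (-2*w) dw, which multiplied by dx ∧ dy gives (-2*w) dx ∧ dy ∧ dw
  d(x^2 + y^2) includes (∂/∂x)(x^2 + y^2) dx = (2*x) dx, which multiplied by dy ∧ dz gives (2*x) dx ∧ dy ∧ dz
  d(3*w^2 + w*y + 3*y*z) includes (∂/∂z)(3*w^2 + w*y + 3*y*z) dz = (3*y) dz, which multiplied by dy ∧ dw gives (-3*y) dy ∧ dz ∧ dw
  d(2*x*y - y*z - z^2) includes (∂/∂x)(2*x*y - y*z - z^2) dx = (2*y) dx, which multiplied by dz ∧ dw gives (2*y) dx ∧ dz ∧ dw
  d(2*x*y - y*z - z^2) includes (∂/∂y)(2*x*y - y*z - z^2) dy = (2*x - z) dy, which multiplied by dz ∧ dw gives (2*x - z) dy ∧ dz ∧ dw
Collecting like 3-forms: d(omega) = (-2*w) dx ∧ dy ∧ dw + (2*x) dx ∧ dy ∧ dz + (2*x - 3*y - z) dy ∧ dz ∧ dw + (2*y) dx ∧ dz ∧ dw.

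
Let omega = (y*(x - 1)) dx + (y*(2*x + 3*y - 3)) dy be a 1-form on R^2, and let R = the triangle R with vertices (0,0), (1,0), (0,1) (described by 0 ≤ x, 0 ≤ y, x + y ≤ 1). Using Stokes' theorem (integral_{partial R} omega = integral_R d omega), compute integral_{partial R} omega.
integral_(partial R) omega = 2/3

Stokes: integral_partial_R omega = integral_R d omega with d omega = (∂Q/∂x - ∂P/∂y) dx ∧ dy.
  ∂Q/∂x = 2*y
  ∂P/∂y = x - 1
  integrand = ∂Q/∂x - ∂P/∂y = -x + 2*y + 1.
Integrating over R: integral_0^1 integral_0^{1-x} (-x + 2*y + 1) dy dx = 2/3.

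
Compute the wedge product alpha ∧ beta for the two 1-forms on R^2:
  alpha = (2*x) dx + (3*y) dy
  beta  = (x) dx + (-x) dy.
alpha ∧ beta = (-x*(2*x + 3*y)) dx ∧ dy

Distribute the wedge, using dx_i ∧ dx_j = -dx_j ∧ dx_i and dx_i ∧ dx_i = 0. For each pair (i, j) with i < j, the coefficient of dx_i ∧ dx_j in alpha ∧ beta is (alpha_i * beta_j - alpha_j * beta_i). Collecting: alpha ∧ beta = (-x*(2*x + 3*y)) dx ∧ dy.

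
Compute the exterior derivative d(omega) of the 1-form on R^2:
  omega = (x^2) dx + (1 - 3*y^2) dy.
d(omega) = 0

For a 1-form omega = sum_i f_i dx_i, the exterior derivative is
  d(omega) = sum_{i < j} (∂f_j/∂x_i - ∂f_i/∂x_j) dx_i ∧ dx_j.

Assembling: d(omega) = 0.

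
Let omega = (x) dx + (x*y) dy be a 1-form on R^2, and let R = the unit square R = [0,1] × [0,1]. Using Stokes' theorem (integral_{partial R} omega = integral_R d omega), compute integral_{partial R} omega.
integral_(partial R) omega = 1/2

Stokes: integral_partial_R omega = integral_R d omega with d omega = (∂Q/∂x - ∂P/∂y) dx ∧ dy.
  ∂Q/∂x = y
  ∂P/∂y = 0
  integrand = ∂Q/∂x - ∂P/∂y = y.
Integrating over R: integral_0^1 integral_0^1 (y) dx dy = 1/2.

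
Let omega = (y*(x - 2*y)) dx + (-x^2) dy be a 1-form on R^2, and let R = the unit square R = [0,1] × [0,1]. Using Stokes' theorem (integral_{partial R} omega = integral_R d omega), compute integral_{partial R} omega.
integral_(partial R) omega = 1/2

Stokes: integral_partial_R omega = integral_R d omega with d omega = (∂Q/∂x - ∂P/∂y) dx ∧ dy.
  ∂Q/∂x = -2*x
  ∂P/∂y = x - 4*y
  integrand = ∂Q/∂x - ∂P/∂y = -3*x + 4*y.
Integrating over R: integral_0^1 integral_0^1 (-3*x + 4*y) dx dy = 1/2.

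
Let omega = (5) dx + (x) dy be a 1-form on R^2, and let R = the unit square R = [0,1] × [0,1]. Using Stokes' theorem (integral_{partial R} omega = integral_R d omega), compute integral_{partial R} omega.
integral_(partial R) omega = 1

Stokes: integral_partial_R omega = integral_R d omega with d omega = (∂Q/∂x - ∂P/∂y) dx ∧ dy.
  ∂Q/∂x = 1
  ∂P/∂y = 0
  integrand = ∂Q/∂x - ∂P/∂y = 1.
Integrating over R: integral_0^1 integral_0^1 (1) dx dy = 1.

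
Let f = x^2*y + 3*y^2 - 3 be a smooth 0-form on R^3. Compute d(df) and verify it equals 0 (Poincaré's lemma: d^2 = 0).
d(df) = 0

Step 1: df = sum_i (∂f/∂x_i) dx_i = (2*x*y) dx + (x^2 + 6*y) dy + (0) dz.
Step 2: Apply d again. Using the 1-form formula, the coefficient of dx ∧ dy in d(df) is ∂^2 f/∂x ∂y - ∂^2 f/∂y ∂x = (2*x) - (2*x) = 0 (equality of mixed partials for smooth f).
Similarly for dx ∧ dz and dy ∧ dz — all coefficients vanish. So d(df) = 0.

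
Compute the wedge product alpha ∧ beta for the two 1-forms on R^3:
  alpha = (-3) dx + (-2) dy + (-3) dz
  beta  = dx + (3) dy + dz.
alpha ∧ beta = (-7) dx ∧ dy + (7) dy ∧ dz

Distribute the wedge, using dx_i ∧ dx_j = -dx_j ∧ dx_i and dx_i ∧ dx_i = 0. For each pair (i, j) with i < j, the coefficient of dx_i ∧ dx_j in alpha ∧ beta is (alpha_i * beta_j - alpha_j * beta_i). Collecting: alpha ∧ beta = (-7) dx ∧ dy + (7) dy ∧ dz.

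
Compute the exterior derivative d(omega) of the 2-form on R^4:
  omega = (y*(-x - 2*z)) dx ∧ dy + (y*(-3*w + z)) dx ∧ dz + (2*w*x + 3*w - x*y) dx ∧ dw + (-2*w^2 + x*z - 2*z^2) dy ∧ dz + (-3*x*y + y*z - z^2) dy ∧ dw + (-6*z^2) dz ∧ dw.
d(omega) = (3*w - 2*y) dx ∧ dy ∧ dz + (-3*y) dx ∧ dz ∧ dw + (x - 3*y) dx ∧ dy ∧ dw + (-4*w - y + 2*z) dy ∧ dz ∧ dw

For a 2-form omega = sum_{i<j} g_{ij} dx_i ∧ dx_j, the exterior derivative is
  d(omega) = sum_{i<j} d(g_{ij}) ∧ dx_i ∧ dx_j = sum_{i<j, k} (∂g_{ij}/∂x_k) dx_k ∧ dx_i ∧ dx_j.
Expand each term, using dx_k ∧ dx_i ∧ dx_j = sgn(permutation) dx_{(a)} ∧ dx_{(b)} ∧ dx_{(c)} with (a < b < c) sorted:
  d(y*(-x - 2*z)) includes (∂/∂z)(y*(-x - 2*z)) dz = (-2*y) dz, which multiplied by dx ∧ dy gives (-2*y) dx ∧ dy ∧ dz
  d(y*(-3*w + z)) includes (∂/∂y)(y*(-3*w + z)) dy = (-3*w + z) dy, which multiplied by dx ∧ dz gives (3*w - z) dx ∧ dy ∧ dz
  d(y*(-3*w + z)) includes (∂/∂w)(y*(-3*w + z)) dw = (-3*y) dw, which multiplied by dx ∧ dz gives (-3*y) dx ∧ dz ∧ dw
  d(2*w*x + 3*w - x*y) includes (∂/∂y)(2*w*x + 3*w - x*y) dy = (-x) dy, which multiplied by dx ∧ dw gives (x) dx ∧ dy ∧ dw
  d(-2*w^2 + x*z - 2*z^2) includes (∂/∂x)(-2*w^2 + x*z - 2*z^2) dx = (z) dx, which multiplied by dy ∧ dz gives (z) dx ∧ dy ∧ dz
  d(-2*w^2 + x*z - 2*z^2) includes (∂/∂w)(-2*w^2 + x*z - 2*z^2) dw = (-4*w) dw, which multiplied by dy ∧ dz gives (-4*w) dy ∧ dz ∧ dw
  d(-3*x*y + y*z - z^2) includes (∂/∂x)(-3*x*y + y*z - z^2) dx = (-3*y) dx, which multiplied by dy ∧ dw gives (-3*y) dx ∧ dy ∧ dw
  d(-3*x*y + y*z - z^2) includes (∂/∂z)(-3*x*y + y*z - z^2) dz = (y - 2*z) dz, which multiplied by dy ∧ dw gives (-y + 2*z) dy ∧ dz ∧ dw
Collecting like 3-forms: d(omega) = (3*w - 2*y) dx ∧ dy ∧ dz + (-3*y) dx ∧ dz ∧ dw + (x - 3*y) dx ∧ dy ∧ dw + (-4*w - y + 2*z) dy ∧ dz ∧ dw.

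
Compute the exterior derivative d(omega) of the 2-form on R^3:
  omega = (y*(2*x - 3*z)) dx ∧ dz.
d(omega) = (-2*x + 3*z) dx ∧ dy ∧ dz

For a 2-form omega = sum_{i<j} g_{ij} dx_i ∧ dx_j, the exterior derivative is
  d(omega) = sum_{i<j} d(g_{ij}) ∧ dx_i ∧ dx_j = sum_{i<j, k} (∂g_{ij}/∂x_k) dx_k ∧ dx_i ∧ dx_j.
Expand each term, using dx_k ∧ dx_i ∧ dx_j = sgn(permutation) dx_{(a)} ∧ dx_{(b)} ∧ dx_{(c)} with (a < b < c) sorted:
  d(y*(2*x - 3*z)) includes (∂/∂y)(y*(2*x - 3*z)) dy = (2*x - 3*z) dy, which multiplied by dx ∧ dz gives (-2*x + 3*z) dx ∧ dy ∧ dz
Collecting like 3-forms: d(omega) = (-2*x + 3*z) dx ∧ dy ∧ dz.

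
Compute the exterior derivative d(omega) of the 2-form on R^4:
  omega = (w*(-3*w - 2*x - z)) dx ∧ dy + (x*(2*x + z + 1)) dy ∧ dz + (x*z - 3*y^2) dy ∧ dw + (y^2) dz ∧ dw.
d(omega) = (-w + 4*x + z + 1) dx ∧ dy ∧ dz + (-6*w - 2*x) dx ∧ dy ∧ dw + (-x + 2*y) dy ∧ dz ∧ dw

For a 2-form omega = sum_{i<j} g_{ij} dx_i ∧ dx_j, the exterior derivative is
  d(omega) = sum_{i<j} d(g_{ij}) ∧ dx_i ∧ dx_j = sum_{i<j, k} (∂g_{ij}/∂x_k) dx_k ∧ dx_i ∧ dx_j.
Expand each term, using dx_k ∧ dx_i ∧ dx_j = sgn(permutation) dx_{(a)} ∧ dx_{(b)} ∧ dx_{(c)} with (a < b < c) sorted:
  d(w*(-3*w - 2*x - z)) includes (∂/∂z)(w*(-3*w - 2*x - z)) dz = (-w) dz, which multiplied by dx ∧ dy gives (-w) dx ∧ dy ∧ dz
  d(w*(-3*w - 2*x - z)) includes (∂/∂w)(w*(-3*w - 2*x - z)) dw = (-6*w - 2*x - z) dw, which multiplied by dx ∧ dy gives (-6*w - 2*x - z) dx ∧ dy ∧ dw
  d(x*(2*x + z + 1)) includes (∂/∂x)(x*(2*x + z + 1)) dx = (4*x + z + 1) dx, which multiplied by dy ∧ dz gives (4*x + z + 1) dx ∧ dy ∧ dz
  d(x*z - 3*y^2) includes (∂/∂x)(x*z - 3*y^2) dx = (z) dx, which multiplied by dy ∧ dw gives (z) dx ∧ dy ∧ dw
  d(x*z - 3*y^2) includes (∂/∂z)(x*z - 3*y^2) dz = (x) dz, which multiplied by dy ∧ dw gives (-x) dy ∧ dz ∧ dw
  d(y^2) includes (∂/∂y)(y^2) dy = (2*y) dy, which multiplied by dz ∧ dw gives (2*y) dy ∧ dz ∧ dw
Collecting like 3-forms: d(omega) = (-w + 4*x + z + 1) dx ∧ dy ∧ dz + (-6*w - 2*x) dx ∧ dy ∧ dw + (-x + 2*y) dy ∧ dz ∧ dw.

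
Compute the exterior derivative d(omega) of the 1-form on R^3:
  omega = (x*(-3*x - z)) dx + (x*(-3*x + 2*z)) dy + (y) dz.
d(omega) = (-6*x + 2*z) dx ∧ dy + (x) dx ∧ dz + (1 - 2*x) dy ∧ dz

For a 1-form omega = sum_i f_i dx_i, the exterior derivative is
  d(omega) = sum_{i < j} (∂f_j/∂x_i - ∂f_i/∂x_j) dx_i ∧ dx_j.
  coefficient of dx ∧ dy: ∂f_2/∂x - ∂f_1/∂y = ∂(x*(-3*x + 2*z))/∂x - ∂(x*(-3*x - z))/∂y = -6*x + 2*z
  coefficient of dx ∧ dz: ∂f_3/∂x - ∂f_1/∂z = ∂(y)/∂x - ∂(x*(-3*x - z))/∂z = x
  coefficient of dy ∧ dz: ∂f_3/∂y - ∂f_2/∂z = ∂(y)/∂y - ∂(x*(-3*x + 2*z))/∂z = 1 - 2*x
Assembling: d(omega) = (-6*x + 2*z) dx ∧ dy + (x) dx ∧ dz + (1 - 2*x) dy ∧ dz.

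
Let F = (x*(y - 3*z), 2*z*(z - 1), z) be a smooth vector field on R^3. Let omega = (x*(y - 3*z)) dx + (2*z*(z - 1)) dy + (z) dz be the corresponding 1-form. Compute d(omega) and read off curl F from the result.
d(omega) = (2 - 4*z) dy ∧ dz + (-3*x) dz ∧ dx + (-x) dx ∧ dy; curl F = (2 - 4*z, -3*x, -x)

d omega = sum_{i<j} (∂f_j/∂x_i - ∂f_i/∂x_j) dx_i ∧ dx_j. Under the identification (dy ∧ dz, dz ∧ dx, dx ∧ dy) ↔ (e_x, e_y, e_z), the coefficients are exactly the components of curl F. Compute:
  ∂R/∂y - ∂Q/∂z = (0) - (4*z - 2) = 2 - 4*z
  ∂P/∂z - ∂R/∂x = (-3*x) - (0) = -3*x
  ∂Q/∂x - ∂P/∂y = (0) - (x) = -x.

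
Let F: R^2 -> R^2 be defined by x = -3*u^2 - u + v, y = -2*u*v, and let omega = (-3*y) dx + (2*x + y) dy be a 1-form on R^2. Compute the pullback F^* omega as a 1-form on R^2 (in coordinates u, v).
F^* omega = (2*v*(-12*u^2 + 2*u*v - u - 2*v)) du + (2*u*(6*u^2 + 2*u*v + 2*u + v)) dv

Using F^*(f dg) = (f ∘ F) d(g ∘ F), substitute each coordinate x_i by F_i(u, v) in f_i, and replace dx_i by d F_i = (∂F_i/∂u) du + (∂F_i/∂v) dv.
  For the x component: f_1(F) = 6*u*v; d F_1 = (-6*u - 1) du + (1) dv
  For the y component: f_2(F) = -6*u^2 - 2*u*v - 2*u + 2*v; d F_2 = (-2*v) du + (-2*u) dv
Combining and collecting du, dv coefficients:
  coeff of du: 2*v*(-12*u^2 + 2*u*v - u - 2*v)
  coeff of dv: 2*u*(6*u^2 + 2*u*v + 2*u + v)
F^* omega = (2*v*(-12*u^2 + 2*u*v - u - 2*v)) du + (2*u*(6*u^2 + 2*u*v + 2*u + v)) dv.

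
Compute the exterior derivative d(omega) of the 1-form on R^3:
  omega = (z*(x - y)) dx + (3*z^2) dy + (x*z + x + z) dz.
d(omega) = (z) dx ∧ dy + (-x + y + z + 1) dx ∧ dz + (-6*z) dy ∧ dz

For a 1-form omega = sum_i f_i dx_i, the exterior derivative is
  d(omega) = sum_{i < j} (∂f_j/∂x_i - ∂f_i/∂x_j) dx_i ∧ dx_j.
  coefficient of dx ∧ dy: ∂f_2/∂x - ∂f_1/∂y = ∂(3*z^2)/∂x - ∂(z*(x - y))/∂y = z
  coefficient of dx ∧ dz: ∂f_3/∂x - ∂f_1/∂z = ∂(x*z + x + z)/∂x - ∂(z*(x - y))/∂z = -x + y + z + 1
  coefficient of dy ∧ dz: ∂f_3/∂y - ∂f_2/∂z = ∂(x*z + x + z)/∂y - ∂(3*z^2)/∂z = -6*z
Assembling: d(omega) = (z) dx ∧ dy + (-x + y + z + 1) dx ∧ dz + (-6*z) dy ∧ dz.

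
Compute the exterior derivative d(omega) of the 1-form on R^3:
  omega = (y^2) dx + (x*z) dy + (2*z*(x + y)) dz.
d(omega) = (-2*y + z) dx ∧ dy + (2*z) dx ∧ dz + (-x + 2*z) dy ∧ dz

For a 1-form omega = sum_i f_i dx_i, the exterior derivative is
  d(omega) = sum_{i < j} (∂f_j/∂x_i - ∂f_i/∂x_j) dx_i ∧ dx_j.
  coefficient of dx ∧ dy: ∂f_2/∂x - ∂f_1/∂y = ∂(x*z)/∂x - ∂(y^2)/∂y = -2*y + z
  coefficient of dx ∧ dz: ∂f_3/∂x - ∂f_1/∂z = ∂(2*z*(x + y))/∂x - ∂(y^2)/∂z = 2*z
  coefficient of dy ∧ dz: ∂f_3/∂y - ∂f_2/∂z = ∂(2*z*(x + y))/∂y - ∂(x*z)/∂z = -x + 2*z
Assembling: d(omega) = (-2*y + z) dx ∧ dy + (2*z) dx ∧ dz + (-x + 2*z) dy ∧ dz.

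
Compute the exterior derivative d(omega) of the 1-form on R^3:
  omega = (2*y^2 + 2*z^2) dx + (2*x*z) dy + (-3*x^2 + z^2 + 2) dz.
d(omega) = (-4*y + 2*z) dx ∧ dy + (-6*x - 4*z) dx ∧ dz + (-2*x) dy ∧ dz

For a 1-form omega = sum_i f_i dx_i, the exterior derivative is
  d(omega) = sum_{i < j} (∂f_j/∂x_i - ∂f_i/∂x_j) dx_i ∧ dx_j.
  coefficient of dx ∧ dy: ∂f_2/∂x - ∂f_1/∂y = ∂(2*x*z)/∂x - ∂(2*y^2 + 2*z^2)/∂y = -4*y + 2*z
  coefficient of dx ∧ dz: ∂f_3/∂x - ∂f_1/∂z = ∂(-3*x^2 + z^2 + 2)/∂x - ∂(2*y^2 + 2*z^2)/∂z = -6*x - 4*z
  coefficient of dy ∧ dz: ∂f_3/∂y - ∂f_2/∂z = ∂(-3*x^2 + z^2 + 2)/∂y - ∂(2*x*z)/∂z = -2*x
Assembling: d(omega) = (-4*y + 2*z) dx ∧ dy + (-6*x - 4*z) dx ∧ dz + (-2*x) dy ∧ dz.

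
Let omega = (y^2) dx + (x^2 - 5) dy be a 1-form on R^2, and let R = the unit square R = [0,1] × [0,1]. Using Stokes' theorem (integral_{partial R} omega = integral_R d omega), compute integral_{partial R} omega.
integral_(partial R) omega = 0

Stokes: integral_partial_R omega = integral_R d omega with d omega = (∂Q/∂x - ∂P/∂y) dx ∧ dy.
  ∂Q/∂x = 2*x
  ∂P/∂y = 2*y
  integrand = ∂Q/∂x - ∂P/∂y = 2*x - 2*y.
Integrating over R: integral_0^1 integral_0^1 (2*x - 2*y) dx dy = 0.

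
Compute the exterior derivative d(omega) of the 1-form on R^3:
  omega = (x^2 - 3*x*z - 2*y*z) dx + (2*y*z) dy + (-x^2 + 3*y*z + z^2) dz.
d(omega) = (2*z) dx ∧ dy + (x + 2*y) dx ∧ dz + (-2*y + 3*z) dy ∧ dz

For a 1-form omega = sum_i f_i dx_i, the exterior derivative is
  d(omega) = sum_{i < j} (∂f_j/∂x_i - ∂f_i/∂x_j) dx_i ∧ dx_j.
  coefficient of dx ∧ dy: ∂f_2/∂x - ∂f_1/∂y = ∂(2*y*z)/∂x - ∂(x^2 - 3*x*z - 2*y*z)/∂y = 2*z
  coefficient of dx ∧ dz: ∂f_3/∂x - ∂f_1/∂z = ∂(-x^2 + 3*y*z + z^2)/∂x - ∂(x^2 - 3*x*z - 2*y*z)/∂z = x + 2*y
  coefficient of dy ∧ dz: ∂f_3/∂y - ∂f_2/∂z = ∂(-x^2 + 3*y*z + z^2)/∂y - ∂(2*y*z)/∂z = -2*y + 3*z
Assembling: d(omega) = (2*z) dx ∧ dy + (x + 2*y) dx ∧ dz + (-2*y + 3*z) dy ∧ dz.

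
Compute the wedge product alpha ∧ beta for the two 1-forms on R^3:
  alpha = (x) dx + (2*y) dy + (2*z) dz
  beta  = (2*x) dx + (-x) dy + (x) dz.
alpha ∧ beta = (-x*(x + 4*y)) dx ∧ dy + (x*(x - 4*z)) dx ∧ dz + (2*x*(y + z)) dy ∧ dz

Distribute the wedge, using dx_i ∧ dx_j = -dx_j ∧ dx_i and dx_i ∧ dx_i = 0. For each pair (i, j) with i < j, the coefficient of dx_i ∧ dx_j in alpha ∧ beta is (alpha_i * beta_j - alpha_j * beta_i). Collecting: alpha ∧ beta = (-x*(x + 4*y)) dx ∧ dy + (x*(x - 4*z)) dx ∧ dz + (2*x*(y + z)) dy ∧ dz.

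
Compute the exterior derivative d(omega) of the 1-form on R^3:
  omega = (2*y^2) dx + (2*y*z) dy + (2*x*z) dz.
d(omega) = (-4*y) dx ∧ dy + (2*z) dx ∧ dz + (-2*y) dy ∧ dz

For a 1-form omega = sum_i f_i dx_i, the exterior derivative is
  d(omega) = sum_{i < j} (∂f_j/∂x_i - ∂f_i/∂x_j) dx_i ∧ dx_j.
  coefficient of dx ∧ dy: ∂f_2/∂x - ∂f_1/∂y = ∂(2*y*z)/∂x - ∂(2*y^2)/∂y = -4*y
  coefficient of dx ∧ dz: ∂f_3/∂x - ∂f_1/∂z = ∂(2*x*z)/∂x - ∂(2*y^2)/∂z = 2*z
  coefficient of dy ∧ dz: ∂f_3/∂y - ∂f_2/∂z = ∂(2*x*z)/∂y - ∂(2*y*z)/∂z = -2*y
Assembling: d(omega) = (-4*y) dx ∧ dy + (2*z) dx ∧ dz + (-2*y) dy ∧ dz.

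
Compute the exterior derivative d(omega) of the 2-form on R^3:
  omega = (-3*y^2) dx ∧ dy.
d(omega) = 0

For a 2-form omega = sum_{i<j} g_{ij} dx_i ∧ dx_j, the exterior derivative is
  d(omega) = sum_{i<j} d(g_{ij}) ∧ dx_i ∧ dx_j = sum_{i<j, k} (∂g_{ij}/∂x_k) dx_k ∧ dx_i ∧ dx_j.
Expand each term, using dx_k ∧ dx_i ∧ dx_j = sgn(permutation) dx_{(a)} ∧ dx_{(b)} ∧ dx_{(c)} with (a < b < c) sorted:

Collecting like 3-forms: d(omega) = 0.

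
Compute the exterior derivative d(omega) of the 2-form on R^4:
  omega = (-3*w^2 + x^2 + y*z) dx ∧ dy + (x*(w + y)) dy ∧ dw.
d(omega) = (y) dx ∧ dy ∧ dz + (-5*w + y) dx ∧ dy ∧ dw

For a 2-form omega = sum_{i<j} g_{ij} dx_i ∧ dx_j, the exterior derivative is
  d(omega) = sum_{i<j} d(g_{ij}) ∧ dx_i ∧ dx_j = sum_{i<j, k} (∂g_{ij}/∂x_k) dx_k ∧ dx_i ∧ dx_j.
Expand each term, using dx_k ∧ dx_i ∧ dx_j = sgn(permutation) dx_{(a)} ∧ dx_{(b)} ∧ dx_{(c)} with (a < b < c) sorted:
  d(-3*w^2 + x^2 + y*z) includes (∂/∂z)(-3*w^2 + x^2 + y*z) dz = (y) dz, which multiplied by dx ∧ dy gives (y) dx ∧ dy ∧ dz
  d(-3*w^2 + x^2 + y*z) includes (∂/∂w)(-3*w^2 + x^2 + y*z) dw = (-6*w) dw, which multiplied by dx ∧ dy gives (-6*w) dx ∧ dy ∧ dw
  d(x*(w + y)) includes (∂/∂x)(x*(w + y)) dx = (w + y) dx, which multiplied by dy ∧ dw gives (w + y) dx ∧ dy ∧ dw
Collecting like 3-forms: d(omega) = (y) dx ∧ dy ∧ dz + (-5*w + y) dx ∧ dy ∧ dw.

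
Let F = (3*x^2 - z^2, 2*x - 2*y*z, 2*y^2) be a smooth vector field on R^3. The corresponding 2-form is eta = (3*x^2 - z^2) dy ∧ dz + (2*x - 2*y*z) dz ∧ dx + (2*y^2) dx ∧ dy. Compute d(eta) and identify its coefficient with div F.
d(eta) = (6*x - 2*z) dx ∧ dy ∧ dz; div F = 6*x - 2*z

For a 2-form in R^3 of the form above, applying d gives a 3-form with coefficient ∂P/∂x + ∂Q/∂y + ∂R/∂z:
  ∂P/∂x = 6*x
  ∂Q/∂y = -2*z
  ∂R/∂z = 0
Sum = 6*x - 2*z, which is exactly div F.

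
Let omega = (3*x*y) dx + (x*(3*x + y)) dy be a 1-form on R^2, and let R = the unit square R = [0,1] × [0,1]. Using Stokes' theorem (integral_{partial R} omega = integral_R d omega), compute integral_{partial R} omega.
integral_(partial R) omega = 2

Stokes: integral_partial_R omega = integral_R d omega with d omega = (∂Q/∂x - ∂P/∂y) dx ∧ dy.
  ∂Q/∂x = 6*x + y
  ∂P/∂y = 3*x
  integrand = ∂Q/∂x - ∂P/∂y = 3*x + y.
Integrating over R: integral_0^1 integral_0^1 (3*x + y) dx dy = 2.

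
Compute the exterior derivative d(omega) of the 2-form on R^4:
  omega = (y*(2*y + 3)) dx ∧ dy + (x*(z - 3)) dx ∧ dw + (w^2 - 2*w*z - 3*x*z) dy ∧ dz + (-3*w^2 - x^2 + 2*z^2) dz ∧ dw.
d(omega) = (-3*x) dx ∧ dz ∧ dw + (-3*z) dx ∧ dy ∧ dz + (2*w - 2*z) dy ∧ dz ∧ dw

For a 2-form omega = sum_{i<j} g_{ij} dx_i ∧ dx_j, the exterior derivative is
  d(omega) = sum_{i<j} d(g_{ij}) ∧ dx_i ∧ dx_j = sum_{i<j, k} (∂g_{ij}/∂x_k) dx_k ∧ dx_i ∧ dx_j.
Expand each term, using dx_k ∧ dx_i ∧ dx_j = sgn(permutation) dx_{(a)} ∧ dx_{(b)} ∧ dx_{(c)} with (a < b < c) sorted:
  d(x*(z - 3)) includes (∂/∂z)(x*(z - 3)) dz = (x) dz, which multiplied by dx ∧ dw gives (-x) dx ∧ dz ∧ dw
  d(w^2 - 2*w*z - 3*x*z) includes (∂/∂x)(w^2 - 2*w*z - 3*x*z) dx = (-3*z) dx, which multiplied by dy ∧ dz gives (-3*z) dx ∧ dy ∧ dz
  d(w^2 - 2*w*z - 3*x*z) includes (∂/∂w)(w^2 - 2*w*z - 3*x*z) dw = (2*w - 2*z) dw, which multiplied by dy ∧ dz gives (2*w - 2*z) dy ∧ dz ∧ dw
  d(-3*w^2 - x^2 + 2*z^2) includes (∂/∂x)(-3*w^2 - x^2 + 2*z^2) dx = (-2*x) dx, which multiplied by dz ∧ dw gives (-2*x) dx ∧ dz ∧ dw
Collecting like 3-forms: d(omega) = (-3*x) dx ∧ dz ∧ dw + (-3*z) dx ∧ dy ∧ dz + (2*w - 2*z) dy ∧ dz ∧ dw.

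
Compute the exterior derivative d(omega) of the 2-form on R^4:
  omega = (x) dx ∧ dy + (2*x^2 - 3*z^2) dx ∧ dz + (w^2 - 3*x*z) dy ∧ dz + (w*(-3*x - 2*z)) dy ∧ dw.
d(omega) = (-3*z) dx ∧ dy ∧ dz + (4*w) dy ∧ dz ∧ dw + (-3*w) dx ∧ dy ∧ dw

For a 2-form omega = sum_{i<j} g_{ij} dx_i ∧ dx_j, the exterior derivative is
  d(omega) = sum_{i<j} d(g_{ij}) ∧ dx_i ∧ dx_j = sum_{i<j, k} (∂g_{ij}/∂x_k) dx_k ∧ dx_i ∧ dx_j.
Expand each term, using dx_k ∧ dx_i ∧ dx_j = sgn(permutation) dx_{(a)} ∧ dx_{(b)} ∧ dx_{(c)} with (a < b < c) sorted:
  d(w^2 - 3*x*z) includes (∂/∂x)(w^2 - 3*x*z) dx = (-3*z) dx, which multiplied by dy ∧ dz gives (-3*z) dx ∧ dy ∧ dz
  d(w^2 - 3*x*z) includes (∂/∂w)(w^2 - 3*x*z) dw = (2*w) dw, which multiplied by dy ∧ dz gives (2*w) dy ∧ dz ∧ dw
  d(w*(-3*x - 2*z)) includes (∂/∂x)(w*(-3*x - 2*z)) dx = (-3*w) dx, which multiplied by dy ∧ dw gives (-3*w) dx ∧ dy ∧ dw
  d(w*(-3*x - 2*z)) includes (∂/∂z)(w*(-3*x - 2*z)) dz = (-2*w) dz, which multiplied by dy ∧ dw gives (2*w) dy ∧ dz ∧ dw
Collecting like 3-forms: d(omega) = (-3*z) dx ∧ dy ∧ dz + (4*w) dy ∧ dz ∧ dw + (-3*w) dx ∧ dy ∧ dw.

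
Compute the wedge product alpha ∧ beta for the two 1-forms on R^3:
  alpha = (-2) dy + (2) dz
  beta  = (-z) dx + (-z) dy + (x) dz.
alpha ∧ beta = (-2*z) dx ∧ dy + (-2*x + 2*z) dy ∧ dz + (2*z) dx ∧ dz

Distribute the wedge, using dx_i ∧ dx_j = -dx_j ∧ dx_i and dx_i ∧ dx_i = 0. For each pair (i, j) with i < j, the coefficient of dx_i ∧ dx_j in alpha ∧ beta is (alpha_i * beta_j - alpha_j * beta_i). Collecting: alpha ∧ beta = (-2*z) dx ∧ dy + (-2*x + 2*z) dy ∧ dz + (2*z) dx ∧ dz.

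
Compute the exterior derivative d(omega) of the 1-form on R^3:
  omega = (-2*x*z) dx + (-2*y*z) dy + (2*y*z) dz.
d(omega) = (2*x) dx ∧ dz + (2*y + 2*z) dy ∧ dz

For a 1-form omega = sum_i f_i dx_i, the exterior derivative is
  d(omega) = sum_{i < j} (∂f_j/∂x_i - ∂f_i/∂x_j) dx_i ∧ dx_j.
  coefficient of dx ∧ dz: ∂f_3/∂x - ∂f_1/∂z = ∂(2*y*z)/∂x - ∂(-2*x*z)/∂z = 2*x
  coefficient of dy ∧ dz: ∂f_3/∂y - ∂f_2/∂z = ∂(2*y*z)/∂y - ∂(-2*y*z)/∂z = 2*y + 2*z
Assembling: d(omega) = (2*x) dx ∧ dz + (2*y + 2*z) dy ∧ dz.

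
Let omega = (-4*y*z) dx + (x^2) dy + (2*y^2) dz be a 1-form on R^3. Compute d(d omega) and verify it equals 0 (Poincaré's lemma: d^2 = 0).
d(d omega) = 0

Step 1: d omega = sum_{i<j} (∂f_j/∂x_i - ∂f_i/∂x_j) dx_i ∧ dx_j:
  coeff of dx ∧ dy: 2*x + 4*z
  coeff of dx ∧ dz: 4*y
  coeff of dy ∧ dz: 4*y
Step 2: Apply d again to each 2-form coefficient. The only possible 3-form in R^3 is dx ∧ dy ∧ dz, with coefficient
  ∂(coeff of dy∧dz)/∂x - ∂(coeff of dx∧dz)/∂y + ∂(coeff of dx∧dy)/∂z
  = ∂/∂x (4*y) - ∂/∂y (4*y) + ∂/∂z (2*x + 4*z).
Each of these terms simplifies to sums of mixed partials that cancel in pairs. The result is 0 (by equality of mixed partials for smooth functions — Schwarz / Clairaut).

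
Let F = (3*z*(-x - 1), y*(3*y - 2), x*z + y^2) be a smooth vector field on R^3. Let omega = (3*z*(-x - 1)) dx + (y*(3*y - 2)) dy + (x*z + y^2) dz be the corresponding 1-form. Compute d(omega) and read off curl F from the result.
d(omega) = (2*y) dy ∧ dz + (-3*x - z - 3) dz ∧ dx + (0) dx ∧ dy; curl F = (2*y, -3*x - z - 3, 0)

d omega = sum_{i<j} (∂f_j/∂x_i - ∂f_i/∂x_j) dx_i ∧ dx_j. Under the identification (dy ∧ dz, dz ∧ dx, dx ∧ dy) ↔ (e_x, e_y, e_z), the coefficients are exactly the components of curl F. Compute:
  ∂R/∂y - ∂Q/∂z = (2*y) - (0) = 2*y
  ∂P/∂z - ∂R/∂x = (-3*x - 3) - (z) = -3*x - z - 3
  ∂Q/∂x - ∂P/∂y = (0) - (0) = 0.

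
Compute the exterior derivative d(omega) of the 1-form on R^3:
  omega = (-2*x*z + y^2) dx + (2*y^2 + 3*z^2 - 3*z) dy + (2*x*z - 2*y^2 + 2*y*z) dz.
d(omega) = (-2*y) dx ∧ dy + (2*x + 2*z) dx ∧ dz + (-4*y - 4*z + 3) dy ∧ dz

For a 1-form omega = sum_i f_i dx_i, the exterior derivative is
  d(omega) = sum_{i < j} (∂f_j/∂x_i - ∂f_i/∂x_j) dx_i ∧ dx_j.
  coefficient of dx ∧ dy: ∂f_2/∂x - ∂f_1/∂y = ∂(2*y^2 + 3*z^2 - 3*z)/∂x - ∂(-2*x*z + y^2)/∂y = -2*y
  coefficient of dx ∧ dz: ∂f_3/∂x - ∂f_1/∂z = ∂(2*x*z - 2*y^2 + 2*y*z)/∂x - ∂(-2*x*z + y^2)/∂z = 2*x + 2*z
  coefficient of dy ∧ dz: ∂f_3/∂y - ∂f_2/∂z = ∂(2*x*z - 2*y^2 + 2*y*z)/∂y - ∂(2*y^2 + 3*z^2 - 3*z)/∂z = -4*y - 4*z + 3
Assembling: d(omega) = (-2*y) dx ∧ dy + (2*x + 2*z) dx ∧ dz + (-4*y - 4*z + 3) dy ∧ dz.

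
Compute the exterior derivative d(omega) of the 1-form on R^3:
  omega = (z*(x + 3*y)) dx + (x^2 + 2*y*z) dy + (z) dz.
d(omega) = (2*x - 3*z) dx ∧ dy + (-x - 3*y) dx ∧ dz + (-2*y) dy ∧ dz

For a 1-form omega = sum_i f_i dx_i, the exterior derivative is
  d(omega) = sum_{i < j} (∂f_j/∂x_i - ∂f_i/∂x_j) dx_i ∧ dx_j.
  coefficient of dx ∧ dy: ∂f_2/∂x - ∂f_1/∂y = ∂(x^2 + 2*y*z)/∂x - ∂(z*(x + 3*y))/∂y = 2*x - 3*z
  coefficient of dx ∧ dz: ∂f_3/∂x - ∂f_1/∂z = ∂(z)/∂x - ∂(z*(x + 3*y))/∂z = -x - 3*y
  coefficient of dy ∧ dz: ∂f_3/∂y - ∂f_2/∂z = ∂(z)/∂y - ∂(x^2 + 2*y*z)/∂z = -2*y
Assembling: d(omega) = (2*x - 3*z) dx ∧ dy + (-x - 3*y) dx ∧ dz + (-2*y) dy ∧ dz.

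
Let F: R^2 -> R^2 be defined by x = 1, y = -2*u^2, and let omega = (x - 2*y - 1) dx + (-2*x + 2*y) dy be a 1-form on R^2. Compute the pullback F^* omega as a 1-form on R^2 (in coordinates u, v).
F^* omega = (16*u^3 + 8*u) du

Using F^*(f dg) = (f ∘ F) d(g ∘ F), substitute each coordinate x_i by F_i(u, v) in f_i, and replace dx_i by d F_i = (∂F_i/∂u) du + (∂F_i/∂v) dv.
  For the x component: f_1(F) = 4*u^2; d F_1 = (0) du + (0) dv
  For the y component: f_2(F) = -4*u^2 - 2; d F_2 = (-4*u) du + (0) dv
Combining and collecting du, dv coefficients:
  coeff of du: 16*u^3 + 8*u
  coeff of dv: 0
F^* omega = (16*u^3 + 8*u) du.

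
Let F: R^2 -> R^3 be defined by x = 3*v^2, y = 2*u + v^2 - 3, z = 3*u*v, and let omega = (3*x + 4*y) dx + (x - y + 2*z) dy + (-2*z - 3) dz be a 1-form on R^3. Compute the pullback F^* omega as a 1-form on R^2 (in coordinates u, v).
F^* omega = (-18*u*v^2 + 12*u*v - 4*u + 4*v^2 - 9*v + 6) du + (-18*u^2*v + 12*u*v^2 + 44*u*v - 9*u + 82*v^3 - 66*v) dv

Using F^*(f dg) = (f ∘ F) d(g ∘ F), substitute each coordinate x_i by F_i(u, v) in f_i, and replace dx_i by d F_i = (∂F_i/∂u) du + (∂F_i/∂v) dv.
  For the x component: f_1(F) = 8*u + 13*v^2 - 12; d F_1 = (0) du + (6*v) dv
  For the y component: f_2(F) = 6*u*v - 2*u + 2*v^2 + 3; d F_2 = (2) du + (2*v) dv
  For the z component: f_3(F) = -6*u*v - 3; d F_3 = (3*v) du + (3*u) dv
Combining and collecting du, dv coefficients:
  coeff of du: -18*u*v^2 + 12*u*v - 4*u + 4*v^2 - 9*v + 6
  coeff of dv: -18*u^2*v + 12*u*v^2 + 44*u*v - 9*u + 82*v^3 - 66*v
F^* omega = (-18*u*v^2 + 12*u*v - 4*u + 4*v^2 - 9*v + 6) du + (-18*u^2*v + 12*u*v^2 + 44*u*v - 9*u + 82*v^3 - 66*v) dv.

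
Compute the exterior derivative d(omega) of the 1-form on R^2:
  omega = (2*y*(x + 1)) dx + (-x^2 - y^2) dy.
d(omega) = (-4*x - 2) dx ∧ dy

For a 1-form omega = sum_i f_i dx_i, the exterior derivative is
  d(omega) = sum_{i < j} (∂f_j/∂x_i - ∂f_i/∂x_j) dx_i ∧ dx_j.
  coefficient of dx ∧ dy: ∂f_2/∂x - ∂f_1/∂y = ∂(-x^2 - y^2)/∂x - ∂(2*y*(x + 1))/∂y = -4*x - 2
Assembling: d(omega) = (-4*x - 2) dx ∧ dy.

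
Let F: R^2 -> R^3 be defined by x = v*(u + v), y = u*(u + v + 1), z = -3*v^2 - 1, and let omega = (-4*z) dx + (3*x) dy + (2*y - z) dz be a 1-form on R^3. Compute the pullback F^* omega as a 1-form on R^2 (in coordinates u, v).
F^* omega = (v*(6*u^2 + 9*u*v + 3*u + 15*v^2 + 3*v + 4)) du + (-9*u^2*v + 3*u*v^2 - 12*u*v + 4*u + 6*v^3 + 2*v) dv

Using F^*(f dg) = (f ∘ F) d(g ∘ F), substitute each coordinate x_i by F_i(u, v) in f_i, and replace dx_i by d F_i = (∂F_i/∂u) du + (∂F_i/∂v) dv.
  For the x component: f_1(F) = 12*v^2 + 4; d F_1 = (v) du + (u + 2*v) dv
  For the y component: f_2(F) = 3*v*(u + v); d F_2 = (2*u + v + 1) du + (u) dv
  For the z component: f_3(F) = 2*u^2 + 2*u*v + 2*u + 3*v^2 + 1; d F_3 = (0) du + (-6*v) dv
Combining and collecting du, dv coefficients:
  coeff of du: v*(6*u^2 + 9*u*v + 3*u + 15*v^2 + 3*v + 4)
  coeff of dv: -9*u^2*v + 3*u*v^2 - 12*u*v + 4*u + 6*v^3 + 2*v
F^* omega = (v*(6*u^2 + 9*u*v + 3*u + 15*v^2 + 3*v + 4)) du + (-9*u^2*v + 3*u*v^2 - 12*u*v + 4*u + 6*v^3 + 2*v) dv.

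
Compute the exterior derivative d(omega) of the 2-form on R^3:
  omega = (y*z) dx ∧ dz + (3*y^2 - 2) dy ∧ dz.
d(omega) = (-z) dx ∧ dy ∧ dz

For a 2-form omega = sum_{i<j} g_{ij} dx_i ∧ dx_j, the exterior derivative is
  d(omega) = sum_{i<j} d(g_{ij}) ∧ dx_i ∧ dx_j = sum_{i<j, k} (∂g_{ij}/∂x_k) dx_k ∧ dx_i ∧ dx_j.
Expand each term, using dx_k ∧ dx_i ∧ dx_j = sgn(permutation) dx_{(a)} ∧ dx_{(b)} ∧ dx_{(c)} with (a < b < c) sorted:
  d(y*z) includes (∂/∂y)(y*z) dy = (z) dy, which multiplied by dx ∧ dz gives (-z) dx ∧ dy ∧ dz
Collecting like 3-forms: d(omega) = (-z) dx ∧ dy ∧ dz.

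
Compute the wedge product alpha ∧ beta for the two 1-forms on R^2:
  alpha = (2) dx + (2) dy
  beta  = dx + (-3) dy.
alpha ∧ beta = (-8) dx ∧ dy

Distribute the wedge, using dx_i ∧ dx_j = -dx_j ∧ dx_i and dx_i ∧ dx_i = 0. For each pair (i, j) with i < j, the coefficient of dx_i ∧ dx_j in alpha ∧ beta is (alpha_i * beta_j - alpha_j * beta_i). Collecting: alpha ∧ beta = (-8) dx ∧ dy.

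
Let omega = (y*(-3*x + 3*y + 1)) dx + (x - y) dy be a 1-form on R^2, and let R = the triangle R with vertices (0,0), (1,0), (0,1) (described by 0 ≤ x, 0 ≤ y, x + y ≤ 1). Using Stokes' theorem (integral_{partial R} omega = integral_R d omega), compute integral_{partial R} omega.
integral_(partial R) omega = -1/2

Stokes: integral_partial_R omega = integral_R d omega with d omega = (∂Q/∂x - ∂P/∂y) dx ∧ dy.
  ∂Q/∂x = 1
  ∂P/∂y = -3*x + 6*y + 1
  integrand = ∂Q/∂x - ∂P/∂y = 3*x - 6*y.
Integrating over R: integral_0^1 integral_0^{1-x} (3*x - 6*y) dy dx = -1/2.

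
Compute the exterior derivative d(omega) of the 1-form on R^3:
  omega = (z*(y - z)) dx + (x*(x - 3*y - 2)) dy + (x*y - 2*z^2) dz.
d(omega) = (2*x - 3*y - z - 2) dx ∧ dy + (2*z) dx ∧ dz + (x) dy ∧ dz

For a 1-form omega = sum_i f_i dx_i, the exterior derivative is
  d(omega) = sum_{i < j} (∂f_j/∂x_i - ∂f_i/∂x_j) dx_i ∧ dx_j.
  coefficient of dx ∧ dy: ∂f_2/∂x - ∂f_1/∂y = ∂(x*(x - 3*y - 2))/∂x - ∂(z*(y - z))/∂y = 2*x - 3*y - z - 2
  coefficient of dx ∧ dz: ∂f_3/∂x - ∂f_1/∂z = ∂(x*y - 2*z^2)/∂x - ∂(z*(y - z))/∂z = 2*z
  coefficient of dy ∧ dz: ∂f_3/∂y - ∂f_2/∂z = ∂(x*y - 2*z^2)/∂y - ∂(x*(x - 3*y - 2))/∂z = x
Assembling: d(omega) = (2*x - 3*y - z - 2) dx ∧ dy + (2*z) dx ∧ dz + (x) dy ∧ dz.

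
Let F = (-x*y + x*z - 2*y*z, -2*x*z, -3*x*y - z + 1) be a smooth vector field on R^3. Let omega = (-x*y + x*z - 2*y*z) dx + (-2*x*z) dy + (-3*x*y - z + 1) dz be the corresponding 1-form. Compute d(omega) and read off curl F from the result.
d(omega) = (-x) dy ∧ dz + (x + y) dz ∧ dx + (x) dx ∧ dy; curl F = (-x, x + y, x)

d omega = sum_{i<j} (∂f_j/∂x_i - ∂f_i/∂x_j) dx_i ∧ dx_j. Under the identification (dy ∧ dz, dz ∧ dx, dx ∧ dy) ↔ (e_x, e_y, e_z), the coefficients are exactly the components of curl F. Compute:
  ∂R/∂y - ∂Q/∂z = (-3*x) - (-2*x) = -x
  ∂P/∂z - ∂R/∂x = (x - 2*y) - (-3*y) = x + y
  ∂Q/∂x - ∂P/∂y = (-2*z) - (-x - 2*z) = x.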